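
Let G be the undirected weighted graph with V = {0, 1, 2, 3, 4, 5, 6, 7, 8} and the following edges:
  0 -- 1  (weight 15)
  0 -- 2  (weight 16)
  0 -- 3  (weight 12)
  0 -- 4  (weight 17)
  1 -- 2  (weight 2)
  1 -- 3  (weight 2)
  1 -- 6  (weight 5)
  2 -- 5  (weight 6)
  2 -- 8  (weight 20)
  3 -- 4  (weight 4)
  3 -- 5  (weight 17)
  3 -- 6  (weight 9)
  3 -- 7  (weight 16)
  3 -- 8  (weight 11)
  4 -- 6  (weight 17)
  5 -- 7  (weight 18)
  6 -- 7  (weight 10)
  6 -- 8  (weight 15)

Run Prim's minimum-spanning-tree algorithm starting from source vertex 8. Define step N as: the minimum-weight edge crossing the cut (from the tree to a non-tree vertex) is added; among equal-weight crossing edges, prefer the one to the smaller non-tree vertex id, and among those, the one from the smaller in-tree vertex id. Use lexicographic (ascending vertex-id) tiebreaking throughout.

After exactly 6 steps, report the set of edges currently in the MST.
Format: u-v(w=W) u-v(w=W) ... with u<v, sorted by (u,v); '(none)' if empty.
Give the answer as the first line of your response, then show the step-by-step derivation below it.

1-2(w=2) 1-3(w=2) 1-6(w=5) 2-5(w=6) 3-4(w=4) 3-8(w=11)

step 1: add edge 3-8 (w=11); MST = {3-8(w=11)}
step 2: add edge 1-3 (w=2); MST = {1-3(w=2) 3-8(w=11)}
step 3: add edge 1-2 (w=2); MST = {1-2(w=2) 1-3(w=2) 3-8(w=11)}
step 4: add edge 3-4 (w=4); MST = {1-2(w=2) 1-3(w=2) 3-4(w=4) 3-8(w=11)}
step 5: add edge 1-6 (w=5); MST = {1-2(w=2) 1-3(w=2) 1-6(w=5) 3-4(w=4) 3-8(w=11)}
step 6: add edge 2-5 (w=6); MST = {1-2(w=2) 1-3(w=2) 1-6(w=5) 2-5(w=6) 3-4(w=4) 3-8(w=11)}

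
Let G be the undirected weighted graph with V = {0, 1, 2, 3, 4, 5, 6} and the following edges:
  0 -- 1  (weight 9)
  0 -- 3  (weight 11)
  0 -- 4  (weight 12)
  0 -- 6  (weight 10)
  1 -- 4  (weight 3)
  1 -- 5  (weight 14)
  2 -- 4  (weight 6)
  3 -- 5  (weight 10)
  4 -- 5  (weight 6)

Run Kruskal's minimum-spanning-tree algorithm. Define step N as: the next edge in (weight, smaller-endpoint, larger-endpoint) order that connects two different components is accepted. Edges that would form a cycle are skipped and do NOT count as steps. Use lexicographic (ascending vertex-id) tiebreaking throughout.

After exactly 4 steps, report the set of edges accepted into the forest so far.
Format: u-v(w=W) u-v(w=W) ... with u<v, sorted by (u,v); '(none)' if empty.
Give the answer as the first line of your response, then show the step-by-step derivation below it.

0-1(w=9) 1-4(w=3) 2-4(w=6) 4-5(w=6)

step 1: add edge 1-4 (w=3); MST = {1-4(w=3)}
step 2: add edge 2-4 (w=6); MST = {1-4(w=3) 2-4(w=6)}
step 3: add edge 4-5 (w=6); MST = {1-4(w=3) 2-4(w=6) 4-5(w=6)}
step 4: add edge 0-1 (w=9); MST = {0-1(w=9) 1-4(w=3) 2-4(w=6) 4-5(w=6)}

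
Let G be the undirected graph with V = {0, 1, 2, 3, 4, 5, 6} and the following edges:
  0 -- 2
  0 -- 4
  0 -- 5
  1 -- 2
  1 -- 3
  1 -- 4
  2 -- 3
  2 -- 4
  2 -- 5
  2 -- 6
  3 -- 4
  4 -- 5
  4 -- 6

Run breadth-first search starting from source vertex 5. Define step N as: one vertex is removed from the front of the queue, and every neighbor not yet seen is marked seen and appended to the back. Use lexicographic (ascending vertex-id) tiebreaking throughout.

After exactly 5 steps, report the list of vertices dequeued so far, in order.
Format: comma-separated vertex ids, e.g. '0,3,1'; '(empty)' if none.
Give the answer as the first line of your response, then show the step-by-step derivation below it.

5,0,2,4,1

step 1: dequeue 5; queue=[0,2,4]; order=5
step 2: dequeue 0; queue=[2,4]; order=5,0
step 3: dequeue 2; queue=[4,1,3,6]; order=5,0,2
step 4: dequeue 4; queue=[1,3,6]; order=5,0,2,4
step 5: dequeue 1; queue=[3,6]; order=5,0,2,4,1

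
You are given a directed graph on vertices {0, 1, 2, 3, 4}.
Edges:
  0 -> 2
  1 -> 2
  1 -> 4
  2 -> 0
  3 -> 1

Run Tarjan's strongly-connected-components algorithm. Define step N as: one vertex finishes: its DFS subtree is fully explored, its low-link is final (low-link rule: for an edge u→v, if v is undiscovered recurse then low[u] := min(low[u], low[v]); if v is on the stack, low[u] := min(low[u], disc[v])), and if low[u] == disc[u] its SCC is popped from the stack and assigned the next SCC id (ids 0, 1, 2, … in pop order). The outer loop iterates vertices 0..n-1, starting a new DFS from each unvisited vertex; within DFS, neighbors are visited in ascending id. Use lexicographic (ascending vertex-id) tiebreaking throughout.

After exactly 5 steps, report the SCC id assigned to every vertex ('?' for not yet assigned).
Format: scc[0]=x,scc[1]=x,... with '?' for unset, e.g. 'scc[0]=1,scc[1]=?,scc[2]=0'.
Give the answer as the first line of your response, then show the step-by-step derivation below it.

scc[0]=0,scc[1]=2,scc[2]=0,scc[3]=3,scc[4]=1

step 1: low=(low[0]=0,low[1]=?,low[2]=0,low[3]=?,low[4]=?); scc=(scc[0]=?,scc[1]=?,scc[2]=?,scc[3]=?,scc[4]=?)
step 2: low=(low[0]=0,low[1]=?,low[2]=0,low[3]=?,low[4]=?); scc=(scc[0]=0,scc[1]=?,scc[2]=0,scc[3]=?,scc[4]=?)
step 3: low=(low[0]=0,low[1]=2,low[2]=0,low[3]=?,low[4]=3); scc=(scc[0]=0,scc[1]=?,scc[2]=0,scc[3]=?,scc[4]=1)
step 4: low=(low[0]=0,low[1]=2,low[2]=0,low[3]=?,low[4]=3); scc=(scc[0]=0,scc[1]=2,scc[2]=0,scc[3]=?,scc[4]=1)
step 5: low=(low[0]=0,low[1]=2,low[2]=0,low[3]=4,low[4]=3); scc=(scc[0]=0,scc[1]=2,scc[2]=0,scc[3]=3,scc[4]=1)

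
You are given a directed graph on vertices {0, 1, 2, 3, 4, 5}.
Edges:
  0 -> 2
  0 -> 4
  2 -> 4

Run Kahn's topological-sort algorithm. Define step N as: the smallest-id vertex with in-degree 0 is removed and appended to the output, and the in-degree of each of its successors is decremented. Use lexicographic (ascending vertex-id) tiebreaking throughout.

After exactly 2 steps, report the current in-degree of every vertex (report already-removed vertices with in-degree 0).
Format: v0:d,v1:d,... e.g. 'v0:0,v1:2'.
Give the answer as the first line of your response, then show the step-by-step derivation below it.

v0:0,v1:0,v2:0,v3:0,v4:1,v5:0

step 1: output 0; order=[0]; indeg=(0,0,0,0,1,0)
step 2: output 1; order=[0,1]; indeg=(0,0,0,0,1,0)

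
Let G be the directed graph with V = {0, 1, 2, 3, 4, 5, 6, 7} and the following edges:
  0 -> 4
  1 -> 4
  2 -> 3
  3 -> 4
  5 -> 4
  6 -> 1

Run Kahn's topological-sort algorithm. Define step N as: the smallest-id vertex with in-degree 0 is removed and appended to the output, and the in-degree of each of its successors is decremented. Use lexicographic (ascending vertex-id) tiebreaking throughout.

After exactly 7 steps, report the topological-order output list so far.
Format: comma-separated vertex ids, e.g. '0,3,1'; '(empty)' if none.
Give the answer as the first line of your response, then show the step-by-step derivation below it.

0,2,3,5,6,1,4

step 1: output 0; order=[0]; indeg=(0,1,0,1,3,0,0,0)
step 2: output 2; order=[0,2]; indeg=(0,1,0,0,3,0,0,0)
step 3: output 3; order=[0,2,3]; indeg=(0,1,0,0,2,0,0,0)
step 4: output 5; order=[0,2,3,5]; indeg=(0,1,0,0,1,0,0,0)
step 5: output 6; order=[0,2,3,5,6]; indeg=(0,0,0,0,1,0,0,0)
step 6: output 1; order=[0,2,3,5,6,1]; indeg=(0,0,0,0,0,0,0,0)
step 7: output 4; order=[0,2,3,5,6,1,4]; indeg=(0,0,0,0,0,0,0,0)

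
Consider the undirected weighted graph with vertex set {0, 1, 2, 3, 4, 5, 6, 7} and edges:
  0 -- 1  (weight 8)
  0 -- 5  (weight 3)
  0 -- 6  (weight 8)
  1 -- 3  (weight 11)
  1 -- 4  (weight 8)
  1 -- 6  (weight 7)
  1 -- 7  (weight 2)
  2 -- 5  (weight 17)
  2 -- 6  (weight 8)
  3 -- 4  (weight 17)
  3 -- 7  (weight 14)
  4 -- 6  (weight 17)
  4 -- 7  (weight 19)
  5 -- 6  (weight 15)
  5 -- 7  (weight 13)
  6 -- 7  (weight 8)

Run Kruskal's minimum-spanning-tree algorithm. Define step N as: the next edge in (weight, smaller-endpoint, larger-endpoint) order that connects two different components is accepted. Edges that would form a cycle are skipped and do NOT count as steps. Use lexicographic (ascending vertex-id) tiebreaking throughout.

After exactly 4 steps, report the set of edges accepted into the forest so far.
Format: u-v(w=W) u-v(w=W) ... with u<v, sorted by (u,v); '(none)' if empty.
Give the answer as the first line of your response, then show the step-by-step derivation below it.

0-1(w=8) 0-5(w=3) 1-6(w=7) 1-7(w=2)

step 1: add edge 1-7 (w=2); MST = {1-7(w=2)}
step 2: add edge 0-5 (w=3); MST = {0-5(w=3) 1-7(w=2)}
step 3: add edge 1-6 (w=7); MST = {0-5(w=3) 1-6(w=7) 1-7(w=2)}
step 4: add edge 0-1 (w=8); MST = {0-1(w=8) 0-5(w=3) 1-6(w=7) 1-7(w=2)}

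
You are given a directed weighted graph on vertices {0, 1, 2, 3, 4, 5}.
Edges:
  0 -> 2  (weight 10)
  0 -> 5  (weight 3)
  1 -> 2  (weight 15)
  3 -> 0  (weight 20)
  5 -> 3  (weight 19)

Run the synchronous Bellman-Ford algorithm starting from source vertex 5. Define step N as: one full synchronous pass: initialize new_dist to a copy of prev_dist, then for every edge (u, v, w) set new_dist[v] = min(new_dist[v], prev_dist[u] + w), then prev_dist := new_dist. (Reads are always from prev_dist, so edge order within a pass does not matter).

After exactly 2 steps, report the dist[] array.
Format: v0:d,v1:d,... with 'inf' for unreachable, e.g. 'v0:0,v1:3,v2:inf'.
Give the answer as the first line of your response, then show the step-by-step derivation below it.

v0:39,v1:inf,v2:inf,v3:19,v4:inf,v5:0

step 1: dist = v0:inf,v1:inf,v2:inf,v3:19,v4:inf,v5:0
step 2: dist = v0:39,v1:inf,v2:inf,v3:19,v4:inf,v5:0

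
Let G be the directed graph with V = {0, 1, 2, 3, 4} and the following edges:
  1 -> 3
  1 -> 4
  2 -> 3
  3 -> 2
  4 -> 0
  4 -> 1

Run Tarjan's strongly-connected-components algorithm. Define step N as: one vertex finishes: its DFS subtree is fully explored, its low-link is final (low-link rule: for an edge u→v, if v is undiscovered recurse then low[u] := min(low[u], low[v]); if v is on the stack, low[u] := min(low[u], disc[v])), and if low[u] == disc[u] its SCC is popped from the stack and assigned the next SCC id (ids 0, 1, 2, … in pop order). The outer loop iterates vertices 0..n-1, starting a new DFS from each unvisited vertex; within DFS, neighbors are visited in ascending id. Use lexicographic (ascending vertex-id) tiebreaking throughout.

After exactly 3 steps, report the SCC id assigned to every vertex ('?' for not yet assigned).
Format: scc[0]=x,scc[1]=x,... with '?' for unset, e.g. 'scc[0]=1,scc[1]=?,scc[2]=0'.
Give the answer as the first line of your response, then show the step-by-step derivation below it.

scc[0]=0,scc[1]=?,scc[2]=1,scc[3]=1,scc[4]=?

step 1: low=(low[0]=0,low[1]=?,low[2]=?,low[3]=?,low[4]=?); scc=(scc[0]=0,scc[1]=?,scc[2]=?,scc[3]=?,scc[4]=?)
step 2: low=(low[0]=0,low[1]=1,low[2]=2,low[3]=2,low[4]=?); scc=(scc[0]=0,scc[1]=?,scc[2]=?,scc[3]=?,scc[4]=?)
step 3: low=(low[0]=0,low[1]=1,low[2]=2,low[3]=2,low[4]=?); scc=(scc[0]=0,scc[1]=?,scc[2]=1,scc[3]=1,scc[4]=?)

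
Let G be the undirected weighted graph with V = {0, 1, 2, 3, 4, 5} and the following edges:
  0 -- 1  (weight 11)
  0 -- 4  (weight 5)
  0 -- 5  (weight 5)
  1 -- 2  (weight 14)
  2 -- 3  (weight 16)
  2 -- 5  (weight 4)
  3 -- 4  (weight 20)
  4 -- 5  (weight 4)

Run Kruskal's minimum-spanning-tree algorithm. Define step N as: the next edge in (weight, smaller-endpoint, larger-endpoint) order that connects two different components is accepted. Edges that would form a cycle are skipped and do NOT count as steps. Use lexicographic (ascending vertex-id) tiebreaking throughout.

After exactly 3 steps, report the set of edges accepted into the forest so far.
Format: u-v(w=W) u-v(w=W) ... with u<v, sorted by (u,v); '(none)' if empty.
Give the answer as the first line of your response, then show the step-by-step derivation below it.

0-4(w=5) 2-5(w=4) 4-5(w=4)

step 1: add edge 2-5 (w=4); MST = {2-5(w=4)}
step 2: add edge 4-5 (w=4); MST = {2-5(w=4) 4-5(w=4)}
step 3: add edge 0-4 (w=5); MST = {0-4(w=5) 2-5(w=4) 4-5(w=4)}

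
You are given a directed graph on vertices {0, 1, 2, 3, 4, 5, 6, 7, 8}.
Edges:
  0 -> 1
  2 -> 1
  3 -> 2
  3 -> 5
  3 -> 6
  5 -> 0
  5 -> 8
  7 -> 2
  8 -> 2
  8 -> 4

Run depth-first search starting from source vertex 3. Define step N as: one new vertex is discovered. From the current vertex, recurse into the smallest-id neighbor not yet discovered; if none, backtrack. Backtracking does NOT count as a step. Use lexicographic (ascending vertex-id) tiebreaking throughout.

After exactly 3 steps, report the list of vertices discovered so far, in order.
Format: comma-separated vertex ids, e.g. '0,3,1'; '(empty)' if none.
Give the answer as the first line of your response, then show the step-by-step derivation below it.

3,2,1

step 1: discover 3; path=3; order=3
step 2: discover 2; path=3>2; order=3,2
step 3: discover 1; path=3>2>1; order=3,2,1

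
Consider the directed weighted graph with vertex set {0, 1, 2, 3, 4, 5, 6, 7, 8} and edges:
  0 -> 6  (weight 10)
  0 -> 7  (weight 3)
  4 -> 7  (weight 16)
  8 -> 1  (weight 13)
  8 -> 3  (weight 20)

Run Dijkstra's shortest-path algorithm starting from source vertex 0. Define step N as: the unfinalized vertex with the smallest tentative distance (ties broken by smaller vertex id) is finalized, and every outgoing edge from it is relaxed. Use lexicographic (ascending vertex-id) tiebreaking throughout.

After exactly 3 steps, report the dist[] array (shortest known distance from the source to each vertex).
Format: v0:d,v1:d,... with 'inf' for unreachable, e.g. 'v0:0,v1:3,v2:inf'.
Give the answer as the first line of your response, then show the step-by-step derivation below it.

v0:0,v1:inf,v2:inf,v3:inf,v4:inf,v5:inf,v6:10,v7:3,v8:inf

step 1: dist = v0:0,v1:inf,v2:inf,v3:inf,v4:inf,v5:inf,v6:10,v7:3,v8:inf
step 2: dist = v0:0,v1:inf,v2:inf,v3:inf,v4:inf,v5:inf,v6:10,v7:3,v8:inf
step 3: dist = v0:0,v1:inf,v2:inf,v3:inf,v4:inf,v5:inf,v6:10,v7:3,v8:inf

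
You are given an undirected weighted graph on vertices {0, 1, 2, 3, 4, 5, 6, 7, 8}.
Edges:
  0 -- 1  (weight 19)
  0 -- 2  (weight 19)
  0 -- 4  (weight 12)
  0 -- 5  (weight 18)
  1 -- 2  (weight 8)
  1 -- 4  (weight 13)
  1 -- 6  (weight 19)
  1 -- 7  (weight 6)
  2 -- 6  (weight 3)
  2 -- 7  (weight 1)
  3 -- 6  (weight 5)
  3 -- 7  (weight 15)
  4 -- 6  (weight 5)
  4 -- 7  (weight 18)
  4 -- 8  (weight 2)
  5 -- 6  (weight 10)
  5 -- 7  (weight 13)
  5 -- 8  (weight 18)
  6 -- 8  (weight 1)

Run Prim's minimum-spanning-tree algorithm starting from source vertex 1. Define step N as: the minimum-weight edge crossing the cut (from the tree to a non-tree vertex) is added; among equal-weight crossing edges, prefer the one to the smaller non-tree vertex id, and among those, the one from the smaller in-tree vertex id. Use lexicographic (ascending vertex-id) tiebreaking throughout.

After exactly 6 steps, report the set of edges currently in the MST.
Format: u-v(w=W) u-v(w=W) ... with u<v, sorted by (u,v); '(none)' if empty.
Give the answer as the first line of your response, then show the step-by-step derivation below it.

1-7(w=6) 2-6(w=3) 2-7(w=1) 3-6(w=5) 4-8(w=2) 6-8(w=1)

step 1: add edge 1-7 (w=6); MST = {1-7(w=6)}
step 2: add edge 2-7 (w=1); MST = {1-7(w=6) 2-7(w=1)}
step 3: add edge 2-6 (w=3); MST = {1-7(w=6) 2-6(w=3) 2-7(w=1)}
step 4: add edge 6-8 (w=1); MST = {1-7(w=6) 2-6(w=3) 2-7(w=1) 6-8(w=1)}
step 5: add edge 4-8 (w=2); MST = {1-7(w=6) 2-6(w=3) 2-7(w=1) 4-8(w=2) 6-8(w=1)}
step 6: add edge 3-6 (w=5); MST = {1-7(w=6) 2-6(w=3) 2-7(w=1) 3-6(w=5) 4-8(w=2) 6-8(w=1)}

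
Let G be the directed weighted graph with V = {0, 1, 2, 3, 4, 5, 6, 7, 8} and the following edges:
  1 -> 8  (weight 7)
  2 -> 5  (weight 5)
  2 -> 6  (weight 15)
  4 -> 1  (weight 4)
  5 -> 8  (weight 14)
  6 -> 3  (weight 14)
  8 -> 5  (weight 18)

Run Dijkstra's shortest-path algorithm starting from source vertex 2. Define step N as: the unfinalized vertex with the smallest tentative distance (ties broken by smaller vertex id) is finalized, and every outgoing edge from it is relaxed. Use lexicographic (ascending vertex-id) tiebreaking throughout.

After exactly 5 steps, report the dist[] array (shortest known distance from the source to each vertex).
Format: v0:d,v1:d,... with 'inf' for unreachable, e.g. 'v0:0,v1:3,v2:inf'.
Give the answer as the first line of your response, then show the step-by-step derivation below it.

v0:inf,v1:inf,v2:0,v3:29,v4:inf,v5:5,v6:15,v7:inf,v8:19

step 1: dist = v0:inf,v1:inf,v2:0,v3:inf,v4:inf,v5:5,v6:15,v7:inf,v8:inf
step 2: dist = v0:inf,v1:inf,v2:0,v3:inf,v4:inf,v5:5,v6:15,v7:inf,v8:19
step 3: dist = v0:inf,v1:inf,v2:0,v3:29,v4:inf,v5:5,v6:15,v7:inf,v8:19
step 4: dist = v0:inf,v1:inf,v2:0,v3:29,v4:inf,v5:5,v6:15,v7:inf,v8:19
step 5: dist = v0:inf,v1:inf,v2:0,v3:29,v4:inf,v5:5,v6:15,v7:inf,v8:19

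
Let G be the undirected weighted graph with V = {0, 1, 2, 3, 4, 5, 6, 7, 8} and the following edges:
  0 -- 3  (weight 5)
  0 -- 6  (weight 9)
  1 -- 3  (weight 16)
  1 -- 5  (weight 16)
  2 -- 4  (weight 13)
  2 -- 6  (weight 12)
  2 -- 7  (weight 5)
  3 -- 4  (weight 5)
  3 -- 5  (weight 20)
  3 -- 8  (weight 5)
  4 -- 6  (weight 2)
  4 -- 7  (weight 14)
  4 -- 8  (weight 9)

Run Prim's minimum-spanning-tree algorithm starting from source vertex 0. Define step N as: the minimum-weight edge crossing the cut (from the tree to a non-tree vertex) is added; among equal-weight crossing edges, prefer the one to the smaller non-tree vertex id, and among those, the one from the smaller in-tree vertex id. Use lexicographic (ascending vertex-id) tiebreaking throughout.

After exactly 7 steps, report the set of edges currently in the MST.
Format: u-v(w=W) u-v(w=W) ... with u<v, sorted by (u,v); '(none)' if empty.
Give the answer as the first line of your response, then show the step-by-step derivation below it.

0-3(w=5) 1-3(w=16) 2-6(w=12) 2-7(w=5) 3-4(w=5) 3-8(w=5) 4-6(w=2)

step 1: add edge 0-3 (w=5); MST = {0-3(w=5)}
step 2: add edge 3-4 (w=5); MST = {0-3(w=5) 3-4(w=5)}
step 3: add edge 4-6 (w=2); MST = {0-3(w=5) 3-4(w=5) 4-6(w=2)}
step 4: add edge 3-8 (w=5); MST = {0-3(w=5) 3-4(w=5) 3-8(w=5) 4-6(w=2)}
step 5: add edge 2-6 (w=12); MST = {0-3(w=5) 2-6(w=12) 3-4(w=5) 3-8(w=5) 4-6(w=2)}
step 6: add edge 2-7 (w=5); MST = {0-3(w=5) 2-6(w=12) 2-7(w=5) 3-4(w=5) 3-8(w=5) 4-6(w=2)}
step 7: add edge 1-3 (w=16); MST = {0-3(w=5) 1-3(w=16) 2-6(w=12) 2-7(w=5) 3-4(w=5) 3-8(w=5) 4-6(w=2)}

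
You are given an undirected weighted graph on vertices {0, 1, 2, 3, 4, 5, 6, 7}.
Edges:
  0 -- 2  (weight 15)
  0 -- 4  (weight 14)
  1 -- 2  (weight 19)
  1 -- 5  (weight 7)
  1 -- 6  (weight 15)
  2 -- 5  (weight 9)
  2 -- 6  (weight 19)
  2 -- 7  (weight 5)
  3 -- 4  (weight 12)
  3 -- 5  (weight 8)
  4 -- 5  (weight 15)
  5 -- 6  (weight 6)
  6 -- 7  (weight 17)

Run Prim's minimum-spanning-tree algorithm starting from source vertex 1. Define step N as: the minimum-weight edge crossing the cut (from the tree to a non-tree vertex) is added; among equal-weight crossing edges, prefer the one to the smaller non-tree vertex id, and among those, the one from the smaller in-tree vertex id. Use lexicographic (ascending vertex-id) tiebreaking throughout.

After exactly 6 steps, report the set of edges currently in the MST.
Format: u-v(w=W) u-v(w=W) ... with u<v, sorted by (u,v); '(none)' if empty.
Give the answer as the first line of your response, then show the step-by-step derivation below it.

1-5(w=7) 2-5(w=9) 2-7(w=5) 3-4(w=12) 3-5(w=8) 5-6(w=6)

step 1: add edge 1-5 (w=7); MST = {1-5(w=7)}
step 2: add edge 5-6 (w=6); MST = {1-5(w=7) 5-6(w=6)}
step 3: add edge 3-5 (w=8); MST = {1-5(w=7) 3-5(w=8) 5-6(w=6)}
step 4: add edge 2-5 (w=9); MST = {1-5(w=7) 2-5(w=9) 3-5(w=8) 5-6(w=6)}
step 5: add edge 2-7 (w=5); MST = {1-5(w=7) 2-5(w=9) 2-7(w=5) 3-5(w=8) 5-6(w=6)}
step 6: add edge 3-4 (w=12); MST = {1-5(w=7) 2-5(w=9) 2-7(w=5) 3-4(w=12) 3-5(w=8) 5-6(w=6)}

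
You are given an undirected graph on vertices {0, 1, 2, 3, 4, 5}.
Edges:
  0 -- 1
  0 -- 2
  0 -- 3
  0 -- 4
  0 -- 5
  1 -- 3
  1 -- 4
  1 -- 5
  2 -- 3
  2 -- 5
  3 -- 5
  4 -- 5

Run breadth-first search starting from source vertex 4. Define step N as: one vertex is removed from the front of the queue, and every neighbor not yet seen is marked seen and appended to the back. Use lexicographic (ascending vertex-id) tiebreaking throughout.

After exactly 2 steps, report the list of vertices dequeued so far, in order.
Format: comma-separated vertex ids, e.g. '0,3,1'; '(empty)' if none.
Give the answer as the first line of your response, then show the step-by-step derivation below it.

4,0

step 1: dequeue 4; queue=[0,1,5]; order=4
step 2: dequeue 0; queue=[1,5,2,3]; order=4,0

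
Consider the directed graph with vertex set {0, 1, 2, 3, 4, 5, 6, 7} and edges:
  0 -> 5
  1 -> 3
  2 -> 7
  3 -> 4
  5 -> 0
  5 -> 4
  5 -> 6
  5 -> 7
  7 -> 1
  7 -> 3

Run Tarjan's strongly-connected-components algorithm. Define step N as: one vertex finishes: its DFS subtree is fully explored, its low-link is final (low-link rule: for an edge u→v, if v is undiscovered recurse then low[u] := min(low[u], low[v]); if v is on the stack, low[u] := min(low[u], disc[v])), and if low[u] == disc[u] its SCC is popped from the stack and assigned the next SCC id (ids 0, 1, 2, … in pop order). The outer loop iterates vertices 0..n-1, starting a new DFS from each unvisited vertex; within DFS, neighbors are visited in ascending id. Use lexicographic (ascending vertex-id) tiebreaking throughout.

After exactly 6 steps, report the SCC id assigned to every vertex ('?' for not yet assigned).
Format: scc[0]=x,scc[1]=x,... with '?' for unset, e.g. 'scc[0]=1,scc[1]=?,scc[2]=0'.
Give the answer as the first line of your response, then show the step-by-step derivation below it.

scc[0]=?,scc[1]=3,scc[2]=?,scc[3]=2,scc[4]=0,scc[5]=?,scc[6]=1,scc[7]=4

step 1: low=(low[0]=0,low[1]=?,low[2]=?,low[3]=?,low[4]=2,low[5]=0,low[6]=?,low[7]=?); scc=(scc[0]=?,scc[1]=?,scc[2]=?,scc[3]=?,scc[4]=0,scc[5]=?,scc[6]=?,scc[7]=?)
step 2: low=(low[0]=0,low[1]=?,low[2]=?,low[3]=?,low[4]=2,low[5]=0,low[6]=3,low[7]=?); scc=(scc[0]=?,scc[1]=?,scc[2]=?,scc[3]=?,scc[4]=0,scc[5]=?,scc[6]=1,scc[7]=?)
step 3: low=(low[0]=0,low[1]=5,low[2]=?,low[3]=6,low[4]=2,low[5]=0,low[6]=3,low[7]=4); scc=(scc[0]=?,scc[1]=?,scc[2]=?,scc[3]=2,scc[4]=0,scc[5]=?,scc[6]=1,scc[7]=?)
step 4: low=(low[0]=0,low[1]=5,low[2]=?,low[3]=6,low[4]=2,low[5]=0,low[6]=3,low[7]=4); scc=(scc[0]=?,scc[1]=3,scc[2]=?,scc[3]=2,scc[4]=0,scc[5]=?,scc[6]=1,scc[7]=?)
step 5: low=(low[0]=0,low[1]=5,low[2]=?,low[3]=6,low[4]=2,low[5]=0,low[6]=3,low[7]=4); scc=(scc[0]=?,scc[1]=3,scc[2]=?,scc[3]=2,scc[4]=0,scc[5]=?,scc[6]=1,scc[7]=4)
step 6: low=(low[0]=0,low[1]=5,low[2]=?,low[3]=6,low[4]=2,low[5]=0,low[6]=3,low[7]=4); scc=(scc[0]=?,scc[1]=3,scc[2]=?,scc[3]=2,scc[4]=0,scc[5]=?,scc[6]=1,scc[7]=4)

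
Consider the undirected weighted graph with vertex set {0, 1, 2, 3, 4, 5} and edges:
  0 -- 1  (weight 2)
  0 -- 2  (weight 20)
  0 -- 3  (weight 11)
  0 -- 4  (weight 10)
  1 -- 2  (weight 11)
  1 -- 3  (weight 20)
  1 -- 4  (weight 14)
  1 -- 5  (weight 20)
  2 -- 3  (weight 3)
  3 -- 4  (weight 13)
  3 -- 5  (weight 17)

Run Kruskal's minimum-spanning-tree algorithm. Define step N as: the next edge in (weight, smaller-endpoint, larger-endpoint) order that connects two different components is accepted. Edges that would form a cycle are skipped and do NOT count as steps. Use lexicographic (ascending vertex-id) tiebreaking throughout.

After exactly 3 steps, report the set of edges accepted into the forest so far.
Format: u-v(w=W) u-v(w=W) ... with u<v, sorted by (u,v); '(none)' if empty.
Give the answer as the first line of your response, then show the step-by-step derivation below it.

0-1(w=2) 0-4(w=10) 2-3(w=3)

step 1: add edge 0-1 (w=2); MST = {0-1(w=2)}
step 2: add edge 2-3 (w=3); MST = {0-1(w=2) 2-3(w=3)}
step 3: add edge 0-4 (w=10); MST = {0-1(w=2) 0-4(w=10) 2-3(w=3)}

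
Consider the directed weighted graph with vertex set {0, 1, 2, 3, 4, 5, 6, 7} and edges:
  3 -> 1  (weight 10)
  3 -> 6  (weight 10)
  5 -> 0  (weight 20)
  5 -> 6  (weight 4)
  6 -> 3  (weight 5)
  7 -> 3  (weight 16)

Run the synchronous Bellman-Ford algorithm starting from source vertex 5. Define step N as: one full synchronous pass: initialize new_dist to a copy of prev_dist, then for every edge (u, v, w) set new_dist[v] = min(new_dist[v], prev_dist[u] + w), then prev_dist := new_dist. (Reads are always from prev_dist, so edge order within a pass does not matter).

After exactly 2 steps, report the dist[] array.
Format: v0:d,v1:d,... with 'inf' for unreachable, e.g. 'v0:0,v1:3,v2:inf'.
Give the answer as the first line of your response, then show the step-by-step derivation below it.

v0:20,v1:inf,v2:inf,v3:9,v4:inf,v5:0,v6:4,v7:inf

step 1: dist = v0:20,v1:inf,v2:inf,v3:inf,v4:inf,v5:0,v6:4,v7:inf
step 2: dist = v0:20,v1:inf,v2:inf,v3:9,v4:inf,v5:0,v6:4,v7:inf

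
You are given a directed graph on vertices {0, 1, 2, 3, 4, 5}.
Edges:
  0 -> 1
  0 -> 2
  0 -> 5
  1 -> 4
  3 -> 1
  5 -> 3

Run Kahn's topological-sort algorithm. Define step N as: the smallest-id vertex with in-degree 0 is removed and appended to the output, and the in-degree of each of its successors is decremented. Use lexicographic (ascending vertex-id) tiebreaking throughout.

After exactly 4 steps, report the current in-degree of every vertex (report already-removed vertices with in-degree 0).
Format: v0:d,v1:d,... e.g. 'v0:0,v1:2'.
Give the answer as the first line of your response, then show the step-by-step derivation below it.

v0:0,v1:0,v2:0,v3:0,v4:1,v5:0

step 1: output 0; order=[0]; indeg=(0,1,0,1,1,0)
step 2: output 2; order=[0,2]; indeg=(0,1,0,1,1,0)
step 3: output 5; order=[0,2,5]; indeg=(0,1,0,0,1,0)
step 4: output 3; order=[0,2,5,3]; indeg=(0,0,0,0,1,0)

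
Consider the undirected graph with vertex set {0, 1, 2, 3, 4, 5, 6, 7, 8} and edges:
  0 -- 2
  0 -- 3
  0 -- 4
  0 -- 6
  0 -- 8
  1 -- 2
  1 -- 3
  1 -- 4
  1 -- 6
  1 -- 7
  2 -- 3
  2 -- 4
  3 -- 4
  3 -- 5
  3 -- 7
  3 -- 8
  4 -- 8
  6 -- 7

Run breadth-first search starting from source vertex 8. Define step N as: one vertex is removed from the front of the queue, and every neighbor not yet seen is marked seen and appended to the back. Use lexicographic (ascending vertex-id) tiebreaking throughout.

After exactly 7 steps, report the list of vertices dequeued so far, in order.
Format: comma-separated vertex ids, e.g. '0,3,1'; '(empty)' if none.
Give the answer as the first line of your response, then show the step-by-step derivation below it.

8,0,3,4,2,6,1

step 1: dequeue 8; queue=[0,3,4]; order=8
step 2: dequeue 0; queue=[3,4,2,6]; order=8,0
step 3: dequeue 3; queue=[4,2,6,1,5,7]; order=8,0,3
step 4: dequeue 4; queue=[2,6,1,5,7]; order=8,0,3,4
step 5: dequeue 2; queue=[6,1,5,7]; order=8,0,3,4,2
step 6: dequeue 6; queue=[1,5,7]; order=8,0,3,4,2,6
step 7: dequeue 1; queue=[5,7]; order=8,0,3,4,2,6,1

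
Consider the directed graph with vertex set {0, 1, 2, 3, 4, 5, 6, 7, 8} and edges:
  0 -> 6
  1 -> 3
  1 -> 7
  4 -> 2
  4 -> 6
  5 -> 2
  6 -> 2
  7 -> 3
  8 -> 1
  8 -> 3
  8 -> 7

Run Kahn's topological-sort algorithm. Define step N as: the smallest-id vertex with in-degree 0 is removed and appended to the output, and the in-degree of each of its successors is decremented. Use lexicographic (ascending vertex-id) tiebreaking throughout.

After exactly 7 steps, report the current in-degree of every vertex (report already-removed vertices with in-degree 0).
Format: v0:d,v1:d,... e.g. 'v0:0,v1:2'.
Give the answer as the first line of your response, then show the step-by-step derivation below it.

v0:0,v1:0,v2:0,v3:1,v4:0,v5:0,v6:0,v7:0,v8:0

step 1: output 0; order=[0]; indeg=(0,1,3,3,0,0,1,2,0)
step 2: output 4; order=[0,4]; indeg=(0,1,2,3,0,0,0,2,0)
step 3: output 5; order=[0,4,5]; indeg=(0,1,1,3,0,0,0,2,0)
step 4: output 6; order=[0,4,5,6]; indeg=(0,1,0,3,0,0,0,2,0)
step 5: output 2; order=[0,4,5,6,2]; indeg=(0,1,0,3,0,0,0,2,0)
step 6: output 8; order=[0,4,5,6,2,8]; indeg=(0,0,0,2,0,0,0,1,0)
step 7: output 1; order=[0,4,5,6,2,8,1]; indeg=(0,0,0,1,0,0,0,0,0)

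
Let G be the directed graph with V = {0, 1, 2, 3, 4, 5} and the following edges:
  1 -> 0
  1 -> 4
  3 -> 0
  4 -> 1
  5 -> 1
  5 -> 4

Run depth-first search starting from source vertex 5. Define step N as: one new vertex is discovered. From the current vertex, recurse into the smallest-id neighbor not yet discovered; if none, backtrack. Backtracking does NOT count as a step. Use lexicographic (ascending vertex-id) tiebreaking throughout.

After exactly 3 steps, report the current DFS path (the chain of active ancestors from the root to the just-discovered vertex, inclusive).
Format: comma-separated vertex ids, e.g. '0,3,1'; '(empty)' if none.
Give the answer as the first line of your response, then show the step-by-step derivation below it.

5,1,0

step 1: discover 5; path=5; order=5
step 2: discover 1; path=5>1; order=5,1
step 3: discover 0; path=5>1>0; order=5,1,0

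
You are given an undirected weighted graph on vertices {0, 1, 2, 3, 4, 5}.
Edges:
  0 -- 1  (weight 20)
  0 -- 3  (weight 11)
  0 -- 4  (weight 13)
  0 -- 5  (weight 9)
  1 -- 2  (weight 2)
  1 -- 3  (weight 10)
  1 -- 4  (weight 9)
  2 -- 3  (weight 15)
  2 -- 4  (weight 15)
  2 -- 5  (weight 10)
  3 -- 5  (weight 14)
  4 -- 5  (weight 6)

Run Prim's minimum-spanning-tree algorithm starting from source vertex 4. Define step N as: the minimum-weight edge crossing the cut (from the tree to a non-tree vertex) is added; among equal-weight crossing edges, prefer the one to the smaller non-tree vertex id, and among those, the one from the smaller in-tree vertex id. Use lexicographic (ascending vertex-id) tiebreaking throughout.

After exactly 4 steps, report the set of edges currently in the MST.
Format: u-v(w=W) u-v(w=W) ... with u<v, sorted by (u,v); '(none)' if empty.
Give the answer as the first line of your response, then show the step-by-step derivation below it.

0-5(w=9) 1-2(w=2) 1-4(w=9) 4-5(w=6)

step 1: add edge 4-5 (w=6); MST = {4-5(w=6)}
step 2: add edge 0-5 (w=9); MST = {0-5(w=9) 4-5(w=6)}
step 3: add edge 1-4 (w=9); MST = {0-5(w=9) 1-4(w=9) 4-5(w=6)}
step 4: add edge 1-2 (w=2); MST = {0-5(w=9) 1-2(w=2) 1-4(w=9) 4-5(w=6)}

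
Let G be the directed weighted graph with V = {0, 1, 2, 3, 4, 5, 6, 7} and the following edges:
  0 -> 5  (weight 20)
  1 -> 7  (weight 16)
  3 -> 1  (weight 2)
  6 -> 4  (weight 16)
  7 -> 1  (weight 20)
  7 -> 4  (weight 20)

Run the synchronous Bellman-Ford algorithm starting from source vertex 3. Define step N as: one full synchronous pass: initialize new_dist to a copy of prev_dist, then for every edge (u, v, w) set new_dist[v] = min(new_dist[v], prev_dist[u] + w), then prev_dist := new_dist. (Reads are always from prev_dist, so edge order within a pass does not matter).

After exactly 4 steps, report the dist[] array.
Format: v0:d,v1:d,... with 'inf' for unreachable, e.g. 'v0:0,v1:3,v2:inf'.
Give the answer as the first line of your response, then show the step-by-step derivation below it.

v0:inf,v1:2,v2:inf,v3:0,v4:38,v5:inf,v6:inf,v7:18

step 1: dist = v0:inf,v1:2,v2:inf,v3:0,v4:inf,v5:inf,v6:inf,v7:inf
step 2: dist = v0:inf,v1:2,v2:inf,v3:0,v4:inf,v5:inf,v6:inf,v7:18
step 3: dist = v0:inf,v1:2,v2:inf,v3:0,v4:38,v5:inf,v6:inf,v7:18
step 4: dist = v0:inf,v1:2,v2:inf,v3:0,v4:38,v5:inf,v6:inf,v7:18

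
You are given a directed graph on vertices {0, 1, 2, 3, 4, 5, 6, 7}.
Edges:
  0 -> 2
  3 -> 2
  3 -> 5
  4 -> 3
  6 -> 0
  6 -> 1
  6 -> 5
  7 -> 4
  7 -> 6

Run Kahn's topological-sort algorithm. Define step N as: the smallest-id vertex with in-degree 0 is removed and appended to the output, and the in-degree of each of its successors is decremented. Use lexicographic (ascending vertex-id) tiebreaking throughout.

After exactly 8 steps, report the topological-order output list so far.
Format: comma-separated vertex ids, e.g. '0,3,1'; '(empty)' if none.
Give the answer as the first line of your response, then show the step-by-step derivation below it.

7,4,3,6,0,1,2,5

step 1: output 7; order=[7]; indeg=(1,1,2,1,0,2,0,0)
step 2: output 4; order=[7,4]; indeg=(1,1,2,0,0,2,0,0)
step 3: output 3; order=[7,4,3]; indeg=(1,1,1,0,0,1,0,0)
step 4: output 6; order=[7,4,3,6]; indeg=(0,0,1,0,0,0,0,0)
step 5: output 0; order=[7,4,3,6,0]; indeg=(0,0,0,0,0,0,0,0)
step 6: output 1; order=[7,4,3,6,0,1]; indeg=(0,0,0,0,0,0,0,0)
step 7: output 2; order=[7,4,3,6,0,1,2]; indeg=(0,0,0,0,0,0,0,0)
step 8: output 5; order=[7,4,3,6,0,1,2,5]; indeg=(0,0,0,0,0,0,0,0)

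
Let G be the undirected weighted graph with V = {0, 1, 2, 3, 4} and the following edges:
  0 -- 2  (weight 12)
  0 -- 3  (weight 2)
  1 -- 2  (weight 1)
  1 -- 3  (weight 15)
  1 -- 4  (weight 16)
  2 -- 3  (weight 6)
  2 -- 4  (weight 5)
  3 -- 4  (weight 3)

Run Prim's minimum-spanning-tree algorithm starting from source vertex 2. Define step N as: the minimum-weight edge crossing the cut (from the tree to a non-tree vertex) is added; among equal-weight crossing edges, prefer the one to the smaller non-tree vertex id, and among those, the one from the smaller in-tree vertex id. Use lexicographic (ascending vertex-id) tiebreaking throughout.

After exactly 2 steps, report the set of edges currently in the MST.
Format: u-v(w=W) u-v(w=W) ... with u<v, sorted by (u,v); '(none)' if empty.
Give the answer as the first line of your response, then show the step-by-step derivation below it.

1-2(w=1) 2-4(w=5)

step 1: add edge 1-2 (w=1); MST = {1-2(w=1)}
step 2: add edge 2-4 (w=5); MST = {1-2(w=1) 2-4(w=5)}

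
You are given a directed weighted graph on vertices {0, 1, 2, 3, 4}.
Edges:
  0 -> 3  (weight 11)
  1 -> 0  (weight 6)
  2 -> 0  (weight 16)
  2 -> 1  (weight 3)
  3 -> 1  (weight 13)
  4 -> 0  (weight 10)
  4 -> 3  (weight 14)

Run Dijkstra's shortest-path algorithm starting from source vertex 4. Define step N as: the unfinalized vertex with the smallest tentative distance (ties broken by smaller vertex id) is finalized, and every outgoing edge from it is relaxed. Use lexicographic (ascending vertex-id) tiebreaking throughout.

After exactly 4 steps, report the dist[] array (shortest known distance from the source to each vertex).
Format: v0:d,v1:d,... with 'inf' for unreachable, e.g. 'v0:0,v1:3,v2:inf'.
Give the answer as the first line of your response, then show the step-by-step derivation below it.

v0:10,v1:27,v2:inf,v3:14,v4:0

step 1: dist = v0:10,v1:inf,v2:inf,v3:14,v4:0
step 2: dist = v0:10,v1:inf,v2:inf,v3:14,v4:0
step 3: dist = v0:10,v1:27,v2:inf,v3:14,v4:0
step 4: dist = v0:10,v1:27,v2:inf,v3:14,v4:0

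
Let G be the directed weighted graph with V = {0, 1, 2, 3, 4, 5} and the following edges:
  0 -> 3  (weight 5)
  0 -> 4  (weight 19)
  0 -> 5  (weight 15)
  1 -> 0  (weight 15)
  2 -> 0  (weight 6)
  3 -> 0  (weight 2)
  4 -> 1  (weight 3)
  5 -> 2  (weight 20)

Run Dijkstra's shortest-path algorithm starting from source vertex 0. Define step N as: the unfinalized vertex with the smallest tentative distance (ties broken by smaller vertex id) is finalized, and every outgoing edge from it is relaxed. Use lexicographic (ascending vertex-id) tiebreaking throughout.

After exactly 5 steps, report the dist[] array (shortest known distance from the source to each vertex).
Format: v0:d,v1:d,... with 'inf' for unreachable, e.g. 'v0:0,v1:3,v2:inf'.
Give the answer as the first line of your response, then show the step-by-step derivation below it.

v0:0,v1:22,v2:35,v3:5,v4:19,v5:15

step 1: dist = v0:0,v1:inf,v2:inf,v3:5,v4:19,v5:15
step 2: dist = v0:0,v1:inf,v2:inf,v3:5,v4:19,v5:15
step 3: dist = v0:0,v1:inf,v2:35,v3:5,v4:19,v5:15
step 4: dist = v0:0,v1:22,v2:35,v3:5,v4:19,v5:15
step 5: dist = v0:0,v1:22,v2:35,v3:5,v4:19,v5:15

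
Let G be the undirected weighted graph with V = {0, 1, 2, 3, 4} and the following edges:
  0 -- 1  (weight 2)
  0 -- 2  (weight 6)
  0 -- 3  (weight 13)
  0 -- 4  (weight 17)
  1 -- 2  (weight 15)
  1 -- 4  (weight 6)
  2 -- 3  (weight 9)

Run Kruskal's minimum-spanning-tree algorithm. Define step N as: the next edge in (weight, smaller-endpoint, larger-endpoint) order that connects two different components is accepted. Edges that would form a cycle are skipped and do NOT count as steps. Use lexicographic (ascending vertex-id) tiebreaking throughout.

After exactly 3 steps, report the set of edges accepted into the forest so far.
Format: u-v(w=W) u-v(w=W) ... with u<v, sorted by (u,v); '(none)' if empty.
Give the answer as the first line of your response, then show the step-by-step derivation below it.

0-1(w=2) 0-2(w=6) 1-4(w=6)

step 1: add edge 0-1 (w=2); MST = {0-1(w=2)}
step 2: add edge 0-2 (w=6); MST = {0-1(w=2) 0-2(w=6)}
step 3: add edge 1-4 (w=6); MST = {0-1(w=2) 0-2(w=6) 1-4(w=6)}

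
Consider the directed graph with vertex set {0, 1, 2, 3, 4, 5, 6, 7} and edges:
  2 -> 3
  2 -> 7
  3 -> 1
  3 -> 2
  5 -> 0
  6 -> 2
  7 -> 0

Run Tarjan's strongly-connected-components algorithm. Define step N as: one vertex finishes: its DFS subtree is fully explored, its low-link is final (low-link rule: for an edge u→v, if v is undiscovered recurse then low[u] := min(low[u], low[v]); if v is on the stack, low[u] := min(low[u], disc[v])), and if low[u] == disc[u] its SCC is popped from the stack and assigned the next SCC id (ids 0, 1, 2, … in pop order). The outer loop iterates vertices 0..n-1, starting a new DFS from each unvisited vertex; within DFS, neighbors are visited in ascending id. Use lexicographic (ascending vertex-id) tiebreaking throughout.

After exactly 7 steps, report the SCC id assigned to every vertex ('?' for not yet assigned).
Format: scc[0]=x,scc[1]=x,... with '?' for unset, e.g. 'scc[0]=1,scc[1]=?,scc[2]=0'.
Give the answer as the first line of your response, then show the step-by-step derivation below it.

scc[0]=0,scc[1]=1,scc[2]=3,scc[3]=3,scc[4]=4,scc[5]=5,scc[6]=?,scc[7]=2

step 1: low=(low[0]=0,low[1]=?,low[2]=?,low[3]=?,low[4]=?,low[5]=?,low[6]=?,low[7]=?); scc=(scc[0]=0,scc[1]=?,scc[2]=?,scc[3]=?,scc[4]=?,scc[5]=?,scc[6]=?,scc[7]=?)
step 2: low=(low[0]=0,low[1]=1,low[2]=?,low[3]=?,low[4]=?,low[5]=?,low[6]=?,low[7]=?); scc=(scc[0]=0,scc[1]=1,scc[2]=?,scc[3]=?,scc[4]=?,scc[5]=?,scc[6]=?,scc[7]=?)
step 3: low=(low[0]=0,low[1]=1,low[2]=2,low[3]=2,low[4]=?,low[5]=?,low[6]=?,low[7]=?); scc=(scc[0]=0,scc[1]=1,scc[2]=?,scc[3]=?,scc[4]=?,scc[5]=?,scc[6]=?,scc[7]=?)
step 4: low=(low[0]=0,low[1]=1,low[2]=2,low[3]=2,low[4]=?,low[5]=?,low[6]=?,low[7]=4); scc=(scc[0]=0,scc[1]=1,scc[2]=?,scc[3]=?,scc[4]=?,scc[5]=?,scc[6]=?,scc[7]=2)
step 5: low=(low[0]=0,low[1]=1,low[2]=2,low[3]=2,low[4]=?,low[5]=?,low[6]=?,low[7]=4); scc=(scc[0]=0,scc[1]=1,scc[2]=3,scc[3]=3,scc[4]=?,scc[5]=?,scc[6]=?,scc[7]=2)
step 6: low=(low[0]=0,low[1]=1,low[2]=2,low[3]=2,low[4]=5,low[5]=?,low[6]=?,low[7]=4); scc=(scc[0]=0,scc[1]=1,scc[2]=3,scc[3]=3,scc[4]=4,scc[5]=?,scc[6]=?,scc[7]=2)
step 7: low=(low[0]=0,low[1]=1,low[2]=2,low[3]=2,low[4]=5,low[5]=6,low[6]=?,low[7]=4); scc=(scc[0]=0,scc[1]=1,scc[2]=3,scc[3]=3,scc[4]=4,scc[5]=5,scc[6]=?,scc[7]=2)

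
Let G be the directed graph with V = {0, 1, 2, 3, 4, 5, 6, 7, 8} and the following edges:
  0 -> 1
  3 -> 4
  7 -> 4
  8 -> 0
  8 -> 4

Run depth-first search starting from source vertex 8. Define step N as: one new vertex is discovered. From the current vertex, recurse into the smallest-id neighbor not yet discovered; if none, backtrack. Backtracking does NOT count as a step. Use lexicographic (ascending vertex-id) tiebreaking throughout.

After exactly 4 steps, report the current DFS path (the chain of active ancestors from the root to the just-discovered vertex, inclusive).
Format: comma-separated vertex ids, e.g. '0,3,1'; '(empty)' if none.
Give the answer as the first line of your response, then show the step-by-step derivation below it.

8,4

step 1: discover 8; path=8; order=8
step 2: discover 0; path=8>0; order=8,0
step 3: discover 1; path=8>0>1; order=8,0,1
step 4: discover 4; path=8>4; order=8,0,1,4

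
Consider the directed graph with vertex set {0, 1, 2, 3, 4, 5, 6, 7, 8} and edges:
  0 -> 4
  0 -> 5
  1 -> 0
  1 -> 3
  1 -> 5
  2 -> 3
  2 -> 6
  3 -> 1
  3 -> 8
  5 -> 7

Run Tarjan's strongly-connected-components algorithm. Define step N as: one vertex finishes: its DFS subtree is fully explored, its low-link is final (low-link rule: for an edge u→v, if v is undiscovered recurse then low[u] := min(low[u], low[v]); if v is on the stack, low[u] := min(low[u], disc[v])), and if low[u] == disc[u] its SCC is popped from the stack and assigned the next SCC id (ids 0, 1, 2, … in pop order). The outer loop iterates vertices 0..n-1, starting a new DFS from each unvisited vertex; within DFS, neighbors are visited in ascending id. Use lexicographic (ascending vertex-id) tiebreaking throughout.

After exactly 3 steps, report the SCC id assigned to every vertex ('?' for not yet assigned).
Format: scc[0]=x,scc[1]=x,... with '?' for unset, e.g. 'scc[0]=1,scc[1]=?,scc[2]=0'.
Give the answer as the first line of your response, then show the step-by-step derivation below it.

scc[0]=?,scc[1]=?,scc[2]=?,scc[3]=?,scc[4]=0,scc[5]=2,scc[6]=?,scc[7]=1,scc[8]=?

step 1: low=(low[0]=0,low[1]=?,low[2]=?,low[3]=?,low[4]=1,low[5]=?,low[6]=?,low[7]=?,low[8]=?); scc=(scc[0]=?,scc[1]=?,scc[2]=?,scc[3]=?,scc[4]=0,scc[5]=?,scc[6]=?,scc[7]=?,scc[8]=?)
step 2: low=(low[0]=0,low[1]=?,low[2]=?,low[3]=?,low[4]=1,low[5]=2,low[6]=?,low[7]=3,low[8]=?); scc=(scc[0]=?,scc[1]=?,scc[2]=?,scc[3]=?,scc[4]=0,scc[5]=?,scc[6]=?,scc[7]=1,scc[8]=?)
step 3: low=(low[0]=0,low[1]=?,low[2]=?,low[3]=?,low[4]=1,low[5]=2,low[6]=?,low[7]=3,low[8]=?); scc=(scc[0]=?,scc[1]=?,scc[2]=?,scc[3]=?,scc[4]=0,scc[5]=2,scc[6]=?,scc[7]=1,scc[8]=?)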